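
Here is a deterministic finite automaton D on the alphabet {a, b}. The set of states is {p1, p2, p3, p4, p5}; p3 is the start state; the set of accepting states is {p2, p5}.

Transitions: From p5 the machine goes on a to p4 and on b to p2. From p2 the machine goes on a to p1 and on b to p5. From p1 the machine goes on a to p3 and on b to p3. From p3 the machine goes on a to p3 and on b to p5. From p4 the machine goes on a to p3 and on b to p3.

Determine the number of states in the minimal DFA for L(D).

3

Every state is reachable, so we keep all 5.
Initial partition by acceptance: {p2,p5} | {p1,p3,p4}.
Split {p1,p3,p4} by δ(·,b) → {p1,p4} and {p3}.
No further refinement is possible. Final partition (3 blocks): {p2,p5} | {p1,p4} | {p3}.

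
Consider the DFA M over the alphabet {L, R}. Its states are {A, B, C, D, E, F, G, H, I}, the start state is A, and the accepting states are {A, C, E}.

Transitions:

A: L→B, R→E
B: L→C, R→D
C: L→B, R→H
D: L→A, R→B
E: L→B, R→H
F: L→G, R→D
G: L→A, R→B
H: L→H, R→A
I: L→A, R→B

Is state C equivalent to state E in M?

Yes

First remove the unreachable states {F,G,I}; 6 states remain.
Initial partition by acceptance: {A,C,E} | {B,D,H}.
On input R, block {A,C,E} splits into {C,E} and {A}.
On input L, block {B,D,H} splits into {B} and {D} and {H}.
No further refinement is possible. Final partition (5 blocks): {C,E} | {B} | {A} | {D} | {H}.
C and E lie in the same block of the stable partition, so they are equivalent — no string distinguishes them.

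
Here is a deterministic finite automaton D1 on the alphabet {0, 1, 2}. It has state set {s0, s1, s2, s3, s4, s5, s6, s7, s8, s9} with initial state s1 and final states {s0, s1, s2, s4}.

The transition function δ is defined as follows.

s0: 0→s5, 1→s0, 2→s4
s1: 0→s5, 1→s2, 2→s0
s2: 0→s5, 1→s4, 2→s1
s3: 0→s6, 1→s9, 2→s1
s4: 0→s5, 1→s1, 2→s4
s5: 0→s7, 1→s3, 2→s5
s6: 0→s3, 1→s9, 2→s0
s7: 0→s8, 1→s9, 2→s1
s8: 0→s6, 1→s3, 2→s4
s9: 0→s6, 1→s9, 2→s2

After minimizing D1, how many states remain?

Every state is reachable, so we keep all 10.
Initial partition by acceptance: {s0,s1,s2,s4} | {s3,s5,s6,s7,s8,s9}.
On input 2, block {s3,s5,s6,s7,s8,s9} splits into {s3,s6,s7,s8,s9} and {s5}.
The partition is now stable with 3 blocks: {s0,s1,s2,s4} | {s3,s6,s7,s8,s9} | {s5}.

3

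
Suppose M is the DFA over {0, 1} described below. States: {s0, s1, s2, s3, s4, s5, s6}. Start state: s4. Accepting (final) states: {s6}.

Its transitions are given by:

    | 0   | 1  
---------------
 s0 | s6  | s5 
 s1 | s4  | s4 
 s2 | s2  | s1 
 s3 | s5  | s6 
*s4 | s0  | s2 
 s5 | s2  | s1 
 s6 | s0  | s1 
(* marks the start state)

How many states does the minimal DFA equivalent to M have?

5

First remove the unreachable states {s3}; 6 states remain.
P0 = {s6} | {s0,s1,s2,s4,s5}.
Split {s0,s1,s2,s4,s5} by δ(·,0) → {s1,s2,s4,s5} and {s0}.
Split {s1,s2,s4,s5} by δ(·,0) → {s1,s2,s5} and {s4}.
Refine {s1,s2,s5} on symbol 0: members go to different blocks, giving {s2,s5} and {s1}.
Stable partition: {s6} | {s2,s5} | {s0} | {s4} | {s1} — 5 equivalence classes.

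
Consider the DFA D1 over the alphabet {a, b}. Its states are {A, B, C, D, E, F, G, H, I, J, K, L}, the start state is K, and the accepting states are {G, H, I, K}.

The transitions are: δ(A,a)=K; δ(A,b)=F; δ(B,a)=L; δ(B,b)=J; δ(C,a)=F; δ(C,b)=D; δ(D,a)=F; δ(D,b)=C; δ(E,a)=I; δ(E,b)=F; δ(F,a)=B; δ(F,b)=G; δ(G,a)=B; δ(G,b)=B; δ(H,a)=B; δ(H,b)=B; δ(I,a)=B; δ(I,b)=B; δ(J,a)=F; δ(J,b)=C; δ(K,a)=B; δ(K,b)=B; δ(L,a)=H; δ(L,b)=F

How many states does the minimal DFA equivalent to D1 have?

5

States {A,E,I} cannot be reached from the start state, so discard them.
Initial partition by acceptance: {G,H,K} | {B,C,D,F,J,L}.
On input a, block {B,C,D,F,J,L} splits into {B,C,D,F,J} and {L}.
Refine {B,C,D,F,J} on symbol a: members go to different blocks, giving {C,D,F,J} and {B}.
Split {C,D,F,J} by δ(·,a) → {C,D,J} and {F}.
No further refinement is possible. Final partition (5 blocks): {G,H,K} | {C,D,J} | {L} | {B} | {F}.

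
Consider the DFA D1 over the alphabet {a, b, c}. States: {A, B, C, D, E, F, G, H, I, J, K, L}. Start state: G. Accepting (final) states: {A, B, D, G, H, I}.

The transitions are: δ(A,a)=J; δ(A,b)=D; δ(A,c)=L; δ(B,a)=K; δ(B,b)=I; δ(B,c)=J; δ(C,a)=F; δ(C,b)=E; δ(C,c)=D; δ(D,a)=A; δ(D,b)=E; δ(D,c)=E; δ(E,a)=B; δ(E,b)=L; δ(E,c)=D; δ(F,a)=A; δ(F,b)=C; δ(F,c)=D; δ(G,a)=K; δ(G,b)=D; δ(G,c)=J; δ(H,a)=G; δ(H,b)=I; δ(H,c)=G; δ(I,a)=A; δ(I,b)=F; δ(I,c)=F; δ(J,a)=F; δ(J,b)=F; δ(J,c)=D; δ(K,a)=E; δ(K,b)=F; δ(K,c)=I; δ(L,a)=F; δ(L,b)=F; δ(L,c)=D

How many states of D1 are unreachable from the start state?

BFS from G reaches {A, B, C, D, E, F, G, I, J, K, L}; the 1 state(s) H are never visited.

1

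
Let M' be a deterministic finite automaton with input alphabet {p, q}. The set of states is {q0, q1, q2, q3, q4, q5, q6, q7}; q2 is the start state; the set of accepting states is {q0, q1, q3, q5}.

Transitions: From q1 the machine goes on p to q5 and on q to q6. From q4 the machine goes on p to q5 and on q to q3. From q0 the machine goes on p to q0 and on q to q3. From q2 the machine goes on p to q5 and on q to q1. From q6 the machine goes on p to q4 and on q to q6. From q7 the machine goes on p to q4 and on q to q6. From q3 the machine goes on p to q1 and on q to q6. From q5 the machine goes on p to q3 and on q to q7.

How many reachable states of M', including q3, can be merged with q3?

States {q0} cannot be reached from the start state, so discard them.
Start with accepting vs non-accepting: {q1,q3,q5} | {q2,q4,q6,q7}.
Split {q2,q4,q6,q7} by δ(·,p) → {q2,q4} and {q6,q7}.
Stable partition: {q1,q3,q5} | {q2,q4} | {q6,q7} — 3 equivalence classes.
The equivalence class containing q3 is {q1,q3,q5}, of size 3.

3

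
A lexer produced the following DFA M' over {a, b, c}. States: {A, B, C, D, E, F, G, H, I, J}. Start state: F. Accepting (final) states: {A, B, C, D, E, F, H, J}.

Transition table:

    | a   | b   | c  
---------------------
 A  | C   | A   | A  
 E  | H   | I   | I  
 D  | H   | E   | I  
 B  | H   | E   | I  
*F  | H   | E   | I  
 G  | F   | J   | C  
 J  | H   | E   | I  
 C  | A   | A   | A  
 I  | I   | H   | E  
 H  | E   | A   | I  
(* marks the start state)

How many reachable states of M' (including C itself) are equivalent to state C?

Reachable states from the start: {A,C,E,F,H,I}. Unreachable: {B,D,G,J} — drop them.
Start with accepting vs non-accepting: {A,C,E,F,H} | {I}.
Split {A,C,E,F,H} by δ(·,b) → {A,C,F,H} and {E}.
On input a, block {A,C,F,H} splits into {A,C,F} and {H}.
Split {A,C,F} by δ(·,a) → {A,C} and {F}.
Stable partition: {A,C} | {I} | {E} | {H} | {F} — 5 equivalence classes.
State C belongs to the block {A,C}, which has 2 states.

2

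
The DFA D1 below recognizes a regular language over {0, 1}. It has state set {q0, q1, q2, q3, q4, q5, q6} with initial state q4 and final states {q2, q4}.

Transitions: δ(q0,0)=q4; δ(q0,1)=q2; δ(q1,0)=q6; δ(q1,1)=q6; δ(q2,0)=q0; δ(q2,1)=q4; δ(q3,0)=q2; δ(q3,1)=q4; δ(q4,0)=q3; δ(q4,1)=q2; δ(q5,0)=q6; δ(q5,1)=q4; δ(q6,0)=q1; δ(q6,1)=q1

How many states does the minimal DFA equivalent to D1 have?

States {q1,q5,q6} cannot be reached from the start state, so discard them.
Initial partition by acceptance: {q2,q4} | {q0,q3}.
The partition is now stable with 2 blocks: {q2,q4} | {q0,q3}.

2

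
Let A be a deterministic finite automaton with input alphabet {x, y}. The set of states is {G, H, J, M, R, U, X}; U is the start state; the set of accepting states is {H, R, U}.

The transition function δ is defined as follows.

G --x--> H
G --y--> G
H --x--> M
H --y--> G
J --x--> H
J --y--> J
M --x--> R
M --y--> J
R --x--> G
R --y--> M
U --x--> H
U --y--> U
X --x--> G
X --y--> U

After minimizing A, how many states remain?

3

First remove the unreachable states {X}; 6 states remain.
Initial partition by acceptance: {H,R,U} | {G,J,M}.
Split {H,R,U} by δ(·,x) → {H,R} and {U}.
No further refinement is possible. Final partition (3 blocks): {H,R} | {G,J,M} | {U}.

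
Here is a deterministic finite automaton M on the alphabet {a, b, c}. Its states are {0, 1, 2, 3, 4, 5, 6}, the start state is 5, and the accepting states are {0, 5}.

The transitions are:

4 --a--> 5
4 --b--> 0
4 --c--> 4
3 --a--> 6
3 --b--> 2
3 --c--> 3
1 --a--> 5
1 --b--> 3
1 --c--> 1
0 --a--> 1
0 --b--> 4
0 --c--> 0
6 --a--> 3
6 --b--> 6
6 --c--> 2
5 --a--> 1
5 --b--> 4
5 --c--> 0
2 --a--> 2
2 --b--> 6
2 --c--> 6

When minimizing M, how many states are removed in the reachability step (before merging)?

Every one of the 7 states is reachable from 5.

0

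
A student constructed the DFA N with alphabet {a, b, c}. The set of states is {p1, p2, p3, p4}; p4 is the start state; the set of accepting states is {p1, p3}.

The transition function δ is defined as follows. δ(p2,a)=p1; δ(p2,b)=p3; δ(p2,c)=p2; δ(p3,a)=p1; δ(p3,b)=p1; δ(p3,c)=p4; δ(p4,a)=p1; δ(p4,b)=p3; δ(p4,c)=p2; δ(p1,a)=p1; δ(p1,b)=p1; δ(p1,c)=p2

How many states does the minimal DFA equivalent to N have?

Start with accepting vs non-accepting: {p1,p3} | {p2,p4}.
The partition is now stable with 2 blocks: {p1,p3} | {p2,p4}.

2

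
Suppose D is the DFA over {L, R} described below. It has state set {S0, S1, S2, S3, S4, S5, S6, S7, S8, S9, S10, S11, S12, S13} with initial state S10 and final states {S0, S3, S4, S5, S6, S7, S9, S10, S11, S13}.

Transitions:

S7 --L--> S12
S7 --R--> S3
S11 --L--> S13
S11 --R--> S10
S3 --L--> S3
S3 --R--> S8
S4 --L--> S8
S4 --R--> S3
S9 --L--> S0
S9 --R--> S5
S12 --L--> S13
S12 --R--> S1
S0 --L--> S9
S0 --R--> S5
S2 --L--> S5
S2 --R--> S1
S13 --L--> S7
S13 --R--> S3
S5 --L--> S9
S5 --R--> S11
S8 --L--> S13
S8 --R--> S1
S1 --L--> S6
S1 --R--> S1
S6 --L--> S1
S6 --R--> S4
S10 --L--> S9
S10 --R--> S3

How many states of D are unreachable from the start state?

1

Starting at S10 and following transitions, the reachable set is {S0, S1, S3, S4, S5, S6, S7, S8, S9, S10, S11, S12, S13}. That leaves S2 unreachable — 1 in total.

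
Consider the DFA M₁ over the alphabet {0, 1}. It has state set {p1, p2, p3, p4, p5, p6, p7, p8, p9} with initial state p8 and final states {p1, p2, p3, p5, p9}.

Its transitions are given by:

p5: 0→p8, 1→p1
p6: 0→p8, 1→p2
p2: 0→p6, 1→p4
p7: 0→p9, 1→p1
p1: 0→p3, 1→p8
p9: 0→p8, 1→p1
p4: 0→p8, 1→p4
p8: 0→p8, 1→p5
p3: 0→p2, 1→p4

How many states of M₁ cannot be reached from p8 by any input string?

2

Starting at p8 and following transitions, the reachable set is {p1, p2, p3, p4, p5, p6, p8}. That leaves p7, p9 unreachable — 2 in total.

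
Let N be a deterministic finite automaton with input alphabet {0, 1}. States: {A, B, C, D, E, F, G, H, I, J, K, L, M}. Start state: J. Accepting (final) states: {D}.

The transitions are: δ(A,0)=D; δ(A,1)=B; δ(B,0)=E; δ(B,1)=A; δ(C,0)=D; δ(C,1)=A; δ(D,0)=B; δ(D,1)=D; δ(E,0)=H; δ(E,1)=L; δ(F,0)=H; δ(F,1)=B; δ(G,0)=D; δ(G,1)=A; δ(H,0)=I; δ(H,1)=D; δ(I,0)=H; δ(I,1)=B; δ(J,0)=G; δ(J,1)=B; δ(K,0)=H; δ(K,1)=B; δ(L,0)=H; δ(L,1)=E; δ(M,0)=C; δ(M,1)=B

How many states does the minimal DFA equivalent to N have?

8

First remove the unreachable states {C,F,K,M}; 9 states remain.
Initial partition by acceptance: {D} | {A,B,E,G,H,I,J,L}.
On input 0, block {A,B,E,G,H,I,J,L} splits into {B,E,H,I,J,L} and {A,G}.
Split {B,E,H,I,J,L} by δ(·,0) → {B,E,H,I,L} and {J}.
Refine {B,E,H,I,L} on symbol 1: members go to different blocks, giving {E,I,L} and {B} and {H}.
Refine {E,I,L} on symbol 1: members go to different blocks, giving {E,L} and {I}.
On input 1, block {A,G} splits into {A} and {G}.
Stable partition: {D} | {E,L} | {A} | {J} | {B} | {H} | {I} | {G} — 8 equivalence classes.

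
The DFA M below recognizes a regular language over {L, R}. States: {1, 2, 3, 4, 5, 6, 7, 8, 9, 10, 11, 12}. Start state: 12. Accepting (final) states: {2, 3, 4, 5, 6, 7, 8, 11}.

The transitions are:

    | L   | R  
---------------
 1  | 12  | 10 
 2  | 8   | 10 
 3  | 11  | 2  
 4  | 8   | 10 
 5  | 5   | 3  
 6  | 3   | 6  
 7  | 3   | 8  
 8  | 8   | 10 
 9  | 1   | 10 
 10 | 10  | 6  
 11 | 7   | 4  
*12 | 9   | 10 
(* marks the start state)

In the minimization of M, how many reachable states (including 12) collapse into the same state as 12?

3

States {5} cannot be reached from the start state, so discard them.
Initial partition by acceptance: {2,3,4,6,7,8,11} | {1,9,10,12}.
On input R, block {2,3,4,6,7,8,11} splits into {3,6,7,11} and {2,4,8}.
Refine {3,6,7,11} on symbol R: members go to different blocks, giving {3,7,11} and {6}.
On input R, block {1,9,10,12} splits into {1,9,12} and {10}.
No further refinement is possible. Final partition (5 blocks): {3,7,11} | {1,9,12} | {2,4,8} | {6} | {10}.
State 12 belongs to the block {1,9,12}, which has 3 states.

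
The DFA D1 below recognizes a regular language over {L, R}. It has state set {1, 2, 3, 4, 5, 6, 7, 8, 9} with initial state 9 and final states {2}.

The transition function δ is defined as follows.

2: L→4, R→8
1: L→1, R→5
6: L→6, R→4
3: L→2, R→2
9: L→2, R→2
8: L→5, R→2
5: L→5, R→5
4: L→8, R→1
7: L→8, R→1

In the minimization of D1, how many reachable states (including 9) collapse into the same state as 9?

1

States {3,6,7} cannot be reached from the start state, so discard them.
Initial partition by acceptance: {2} | {1,4,5,8,9}.
On input L, block {1,4,5,8,9} splits into {1,4,5,8} and {9}.
On input R, block {1,4,5,8} splits into {1,4,5} and {8}.
Split {1,4,5} by δ(·,L) → {1,5} and {4}.
The partition is now stable with 5 blocks: {2} | {1,5} | {9} | {8} | {4}.
The equivalence class containing 9 is {9}, of size 1.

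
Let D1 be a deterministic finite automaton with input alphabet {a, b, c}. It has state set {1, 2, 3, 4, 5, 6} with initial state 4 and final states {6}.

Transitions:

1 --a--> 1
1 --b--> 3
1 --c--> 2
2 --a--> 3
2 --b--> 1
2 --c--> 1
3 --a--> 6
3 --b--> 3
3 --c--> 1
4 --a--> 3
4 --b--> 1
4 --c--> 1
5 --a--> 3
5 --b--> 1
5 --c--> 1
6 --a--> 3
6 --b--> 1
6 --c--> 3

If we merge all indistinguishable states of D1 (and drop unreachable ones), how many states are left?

States {5} cannot be reached from the start state, so discard them.
Start with accepting vs non-accepting: {6} | {1,2,3,4}.
Refine {1,2,3,4} on symbol a: members go to different blocks, giving {1,2,4} and {3}.
Split {1,2,4} by δ(·,a) → {2,4} and {1}.
No further refinement is possible. Final partition (4 blocks): {6} | {2,4} | {3} | {1}.

4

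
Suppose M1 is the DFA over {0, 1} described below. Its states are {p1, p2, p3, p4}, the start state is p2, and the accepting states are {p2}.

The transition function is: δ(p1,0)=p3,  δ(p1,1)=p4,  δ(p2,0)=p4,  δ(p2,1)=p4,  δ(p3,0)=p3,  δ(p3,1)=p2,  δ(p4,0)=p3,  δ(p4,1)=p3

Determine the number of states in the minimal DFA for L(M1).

Reachable states from the start: {p2,p3,p4}. Unreachable: {p1} — drop them.
Start with accepting vs non-accepting: {p2} | {p3,p4}.
Refine {p3,p4} on symbol 1: members go to different blocks, giving {p3} and {p4}.
No further refinement is possible. Final partition (3 blocks): {p2} | {p3} | {p4}.

3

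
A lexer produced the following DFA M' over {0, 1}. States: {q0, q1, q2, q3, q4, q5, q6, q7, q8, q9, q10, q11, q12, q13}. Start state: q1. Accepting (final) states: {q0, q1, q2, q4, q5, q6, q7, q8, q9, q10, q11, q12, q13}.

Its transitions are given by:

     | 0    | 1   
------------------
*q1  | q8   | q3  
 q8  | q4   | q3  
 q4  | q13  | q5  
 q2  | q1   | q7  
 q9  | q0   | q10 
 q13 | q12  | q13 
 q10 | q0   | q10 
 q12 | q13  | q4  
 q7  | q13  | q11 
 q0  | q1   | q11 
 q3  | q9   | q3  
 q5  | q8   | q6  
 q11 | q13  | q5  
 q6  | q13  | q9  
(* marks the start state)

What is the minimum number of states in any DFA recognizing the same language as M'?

Reachable states from the start: {q0,q1,q3,q4,q5,q6,q8,q9,q10,q11,q12,q13}. Unreachable: {q2,q7} — drop them.
P0 = {q0,q1,q4,q5,q6,q8,q9,q10,q11,q12,q13} | {q3}.
Refine {q0,q1,q4,q5,q6,q8,q9,q10,q11,q12,q13} on symbol 1: members go to different blocks, giving {q0,q4,q5,q6,q9,q10,q11,q12,q13} and {q1,q8}.
Refine {q0,q4,q5,q6,q9,q10,q11,q12,q13} on symbol 0: members go to different blocks, giving {q4,q6,q9,q10,q11,q12,q13} and {q0,q5}.
Refine {q4,q6,q9,q10,q11,q12,q13} on symbol 0: members go to different blocks, giving {q4,q6,q11,q12,q13} and {q9,q10}.
On input 1, block {q4,q6,q11,q12,q13} splits into {q4,q11} and {q12,q13} and {q6}.
Split {q1,q8} by δ(·,0) → {q1} and {q8}.
On input 0, block {q0,q5} splits into {q0} and {q5}.
Split {q12,q13} by δ(·,1) → {q12} and {q13}.
Stable partition: {q4,q11} | {q3} | {q1} | {q0} | {q9,q10} | {q12} | {q6} | {q8} | {q5} | {q13} — 10 equivalence classes.

10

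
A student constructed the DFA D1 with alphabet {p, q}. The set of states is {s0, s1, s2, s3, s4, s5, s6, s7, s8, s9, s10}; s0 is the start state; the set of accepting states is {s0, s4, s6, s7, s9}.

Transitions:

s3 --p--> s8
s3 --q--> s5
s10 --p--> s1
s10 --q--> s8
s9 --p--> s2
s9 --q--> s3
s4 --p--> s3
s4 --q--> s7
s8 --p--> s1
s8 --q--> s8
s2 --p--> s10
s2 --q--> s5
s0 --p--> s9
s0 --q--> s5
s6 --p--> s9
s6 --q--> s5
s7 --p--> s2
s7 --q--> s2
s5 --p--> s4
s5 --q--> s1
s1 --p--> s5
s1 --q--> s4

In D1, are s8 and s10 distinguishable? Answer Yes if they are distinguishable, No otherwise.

First remove the unreachable states {s6}; 10 states remain.
P0 = {s0,s4,s7,s9} | {s1,s2,s3,s5,s8,s10}.
Refine {s0,s4,s7,s9} on symbol p: members go to different blocks, giving {s4,s7,s9} and {s0}.
Refine {s4,s7,s9} on symbol q: members go to different blocks, giving {s7,s9} and {s4}.
On input p, block {s1,s2,s3,s5,s8,s10} splits into {s1,s2,s3,s8,s10} and {s5}.
Refine {s1,s2,s3,s8,s10} on symbol p: members go to different blocks, giving {s2,s3,s8,s10} and {s1}.
Split {s2,s3,s8,s10} by δ(·,p) → {s2,s3} and {s8,s10}.
The partition is now stable with 7 blocks: {s7,s9} | {s2,s3} | {s0} | {s4} | {s5} | {s1} | {s8,s10}.
s8 and s10 lie in the same block of the stable partition, so they are equivalent — no string distinguishes them.

No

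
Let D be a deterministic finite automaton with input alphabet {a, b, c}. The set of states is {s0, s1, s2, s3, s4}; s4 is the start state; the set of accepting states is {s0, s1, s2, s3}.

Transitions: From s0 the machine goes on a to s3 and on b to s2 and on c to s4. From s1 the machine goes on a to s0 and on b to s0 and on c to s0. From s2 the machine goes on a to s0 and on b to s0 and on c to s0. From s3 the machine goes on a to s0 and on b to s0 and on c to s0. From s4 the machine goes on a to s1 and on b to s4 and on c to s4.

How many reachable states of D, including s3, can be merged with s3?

Initial partition by acceptance: {s0,s1,s2,s3} | {s4}.
On input c, block {s0,s1,s2,s3} splits into {s1,s2,s3} and {s0}.
The partition is now stable with 3 blocks: {s1,s2,s3} | {s4} | {s0}.
The equivalence class containing s3 is {s1,s2,s3}, of size 3.

3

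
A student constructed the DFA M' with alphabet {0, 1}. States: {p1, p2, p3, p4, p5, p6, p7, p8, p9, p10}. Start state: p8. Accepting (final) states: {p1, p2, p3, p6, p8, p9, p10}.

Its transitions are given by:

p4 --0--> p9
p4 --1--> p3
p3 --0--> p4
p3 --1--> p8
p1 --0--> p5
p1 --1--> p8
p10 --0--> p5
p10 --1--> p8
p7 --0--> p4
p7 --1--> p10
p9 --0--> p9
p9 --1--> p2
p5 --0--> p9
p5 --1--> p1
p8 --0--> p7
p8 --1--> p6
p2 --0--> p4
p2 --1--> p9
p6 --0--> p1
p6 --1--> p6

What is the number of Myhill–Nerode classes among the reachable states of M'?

Every state is reachable, so we keep all 10.
Initial partition by acceptance: {p1,p2,p3,p6,p8,p9,p10} | {p4,p5,p7}.
Split {p1,p2,p3,p6,p8,p9,p10} by δ(·,0) → {p1,p2,p3,p8,p10} and {p6,p9}.
On input 1, block {p1,p2,p3,p8,p10} splits into {p1,p3,p10} and {p2,p8}.
Split {p4,p5,p7} by δ(·,0) → {p4,p5} and {p7}.
Split {p6,p9} by δ(·,0) → {p6} and {p9}.
Split {p2,p8} by δ(·,0) → {p2} and {p8}.
Stable partition: {p1,p3,p10} | {p4,p5} | {p6} | {p2} | {p7} | {p9} | {p8} — 7 equivalence classes.

7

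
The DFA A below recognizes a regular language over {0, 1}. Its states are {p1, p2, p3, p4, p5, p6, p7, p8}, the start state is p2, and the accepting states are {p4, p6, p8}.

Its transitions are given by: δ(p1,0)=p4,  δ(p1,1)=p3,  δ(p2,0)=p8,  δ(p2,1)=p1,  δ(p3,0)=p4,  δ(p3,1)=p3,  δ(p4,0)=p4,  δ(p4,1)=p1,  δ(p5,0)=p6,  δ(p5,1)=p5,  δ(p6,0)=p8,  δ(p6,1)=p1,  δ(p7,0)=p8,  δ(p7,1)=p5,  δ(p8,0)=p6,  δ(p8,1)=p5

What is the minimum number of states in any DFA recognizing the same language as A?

First remove the unreachable states {p7}; 7 states remain.
P0 = {p4,p6,p8} | {p1,p2,p3,p5}.
The partition is now stable with 2 blocks: {p4,p6,p8} | {p1,p2,p3,p5}.

2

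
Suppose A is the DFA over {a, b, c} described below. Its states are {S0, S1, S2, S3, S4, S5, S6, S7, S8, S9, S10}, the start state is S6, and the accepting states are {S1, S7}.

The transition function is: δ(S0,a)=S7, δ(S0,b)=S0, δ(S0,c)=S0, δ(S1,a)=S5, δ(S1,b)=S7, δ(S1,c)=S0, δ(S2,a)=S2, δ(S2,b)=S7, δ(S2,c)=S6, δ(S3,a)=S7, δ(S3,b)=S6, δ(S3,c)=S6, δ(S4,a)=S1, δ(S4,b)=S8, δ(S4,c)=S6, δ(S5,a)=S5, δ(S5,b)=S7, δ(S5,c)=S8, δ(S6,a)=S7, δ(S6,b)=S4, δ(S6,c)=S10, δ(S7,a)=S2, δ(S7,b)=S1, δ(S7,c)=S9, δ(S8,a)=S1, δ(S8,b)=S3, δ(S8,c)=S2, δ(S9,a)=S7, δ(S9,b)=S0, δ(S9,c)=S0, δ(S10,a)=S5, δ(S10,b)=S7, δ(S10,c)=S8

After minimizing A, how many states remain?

Every state is reachable, so we keep all 11.
Start with accepting vs non-accepting: {S1,S7} | {S0,S2,S3,S4,S5,S6,S8,S9,S10}.
Split {S0,S2,S3,S4,S5,S6,S8,S9,S10} by δ(·,a) → {S0,S3,S4,S6,S8,S9} and {S2,S5,S10}.
Split {S0,S3,S4,S6,S8,S9} by δ(·,c) → {S0,S3,S4,S9} and {S6,S8}.
On input b, block {S0,S3,S4,S9} splits into {S0,S9} and {S3,S4}.
The partition is now stable with 5 blocks: {S1,S7} | {S0,S9} | {S2,S5,S10} | {S6,S8} | {S3,S4}.

5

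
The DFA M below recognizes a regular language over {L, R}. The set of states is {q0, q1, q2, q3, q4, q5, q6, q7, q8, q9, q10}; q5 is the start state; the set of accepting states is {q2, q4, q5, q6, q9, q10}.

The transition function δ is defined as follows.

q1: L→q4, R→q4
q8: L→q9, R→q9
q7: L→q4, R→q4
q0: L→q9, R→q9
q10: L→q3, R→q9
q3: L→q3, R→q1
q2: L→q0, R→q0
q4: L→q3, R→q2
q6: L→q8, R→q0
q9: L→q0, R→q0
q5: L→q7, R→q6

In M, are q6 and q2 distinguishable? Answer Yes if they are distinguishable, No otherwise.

No

Reachable states from the start: {q0,q1,q2,q3,q4,q5,q6,q7,q8,q9}. Unreachable: {q10} — drop them.
P0 = {q2,q4,q5,q6,q9} | {q0,q1,q3,q7,q8}.
On input R, block {q2,q4,q5,q6,q9} splits into {q2,q6,q9} and {q4,q5}.
Refine {q0,q1,q3,q7,q8} on symbol L: members go to different blocks, giving {q0,q8} and {q1,q7} and {q3}.
Refine {q4,q5} on symbol L: members go to different blocks, giving {q4} and {q5}.
No further refinement is possible. Final partition (6 blocks): {q2,q6,q9} | {q0,q8} | {q4} | {q1,q7} | {q3} | {q5}.
q6 and q2 lie in the same block of the stable partition, so they are equivalent — no string distinguishes them.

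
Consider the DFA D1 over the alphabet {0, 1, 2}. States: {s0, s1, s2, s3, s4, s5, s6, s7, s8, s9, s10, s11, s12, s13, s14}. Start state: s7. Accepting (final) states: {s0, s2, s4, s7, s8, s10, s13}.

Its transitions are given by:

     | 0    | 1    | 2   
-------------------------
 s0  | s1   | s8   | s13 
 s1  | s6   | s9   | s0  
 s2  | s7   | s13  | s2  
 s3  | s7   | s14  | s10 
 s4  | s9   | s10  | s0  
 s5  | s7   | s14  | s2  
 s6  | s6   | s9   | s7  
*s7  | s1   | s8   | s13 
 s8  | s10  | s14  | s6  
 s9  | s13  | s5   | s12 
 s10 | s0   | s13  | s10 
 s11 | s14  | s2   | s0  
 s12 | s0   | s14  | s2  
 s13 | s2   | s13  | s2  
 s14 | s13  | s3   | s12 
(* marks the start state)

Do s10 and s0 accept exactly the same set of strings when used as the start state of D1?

States {s4,s11} cannot be reached from the start state, so discard them.
P0 = {s0,s2,s7,s8,s10,s13} | {s1,s3,s5,s6,s9,s12,s14}.
On input 0, block {s0,s2,s7,s8,s10,s13} splits into {s2,s8,s10,s13} and {s0,s7}.
Split {s2,s8,s10,s13} by δ(·,0) → {s2,s10} and {s8,s13}.
On input 0, block {s1,s3,s5,s6,s9,s12,s14} splits into {s3,s5,s12} and {s1,s6} and {s9,s14}.
On input 1, block {s8,s13} splits into {s8} and {s13}.
The partition is now stable with 7 blocks: {s2,s10} | {s3,s5,s12} | {s0,s7} | {s8} | {s1,s6} | {s9,s14} | {s13}.
s10 and s0 end up in different blocks, so they are distinguishable. For instance, the string '0' is accepted from only s10.

No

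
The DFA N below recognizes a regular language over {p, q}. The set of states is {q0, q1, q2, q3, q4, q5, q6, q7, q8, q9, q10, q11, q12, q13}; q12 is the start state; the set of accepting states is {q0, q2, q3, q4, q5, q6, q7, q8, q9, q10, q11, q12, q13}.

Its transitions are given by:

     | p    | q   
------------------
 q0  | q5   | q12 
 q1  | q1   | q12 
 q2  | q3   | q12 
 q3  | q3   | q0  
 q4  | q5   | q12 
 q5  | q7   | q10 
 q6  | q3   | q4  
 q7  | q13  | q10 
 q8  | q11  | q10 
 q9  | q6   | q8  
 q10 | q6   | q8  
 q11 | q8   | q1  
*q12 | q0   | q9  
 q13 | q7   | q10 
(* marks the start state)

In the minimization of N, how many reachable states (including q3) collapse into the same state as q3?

2

Reachable states from the start: {q0,q1,q3,q4,q5,q6,q7,q8,q9,q10,q11,q12,q13}. Unreachable: {q2} — drop them.
P0 = {q0,q3,q4,q5,q6,q7,q8,q9,q10,q11,q12,q13} | {q1}.
Refine {q0,q3,q4,q5,q6,q7,q8,q9,q10,q11,q12,q13} on symbol q: members go to different blocks, giving {q0,q3,q4,q5,q6,q7,q8,q9,q10,q12,q13} and {q11}.
Refine {q0,q3,q4,q5,q6,q7,q8,q9,q10,q12,q13} on symbol p: members go to different blocks, giving {q0,q3,q4,q5,q6,q7,q9,q10,q12,q13} and {q8}.
Split {q0,q3,q4,q5,q6,q7,q9,q10,q12,q13} by δ(·,q) → {q0,q3,q4,q5,q6,q7,q12,q13} and {q9,q10}.
Refine {q0,q3,q4,q5,q6,q7,q12,q13} on symbol q: members go to different blocks, giving {q0,q3,q4,q6} and {q5,q7,q12,q13}.
Refine {q0,q3,q4,q6} on symbol p: members go to different blocks, giving {q0,q4} and {q3,q6}.
On input p, block {q5,q7,q12,q13} splits into {q5,q7,q13} and {q12}.
The partition is now stable with 8 blocks: {q0,q4} | {q1} | {q11} | {q8} | {q9,q10} | {q5,q7,q13} | {q3,q6} | {q12}.
The equivalence class containing q3 is {q3,q6}, of size 2.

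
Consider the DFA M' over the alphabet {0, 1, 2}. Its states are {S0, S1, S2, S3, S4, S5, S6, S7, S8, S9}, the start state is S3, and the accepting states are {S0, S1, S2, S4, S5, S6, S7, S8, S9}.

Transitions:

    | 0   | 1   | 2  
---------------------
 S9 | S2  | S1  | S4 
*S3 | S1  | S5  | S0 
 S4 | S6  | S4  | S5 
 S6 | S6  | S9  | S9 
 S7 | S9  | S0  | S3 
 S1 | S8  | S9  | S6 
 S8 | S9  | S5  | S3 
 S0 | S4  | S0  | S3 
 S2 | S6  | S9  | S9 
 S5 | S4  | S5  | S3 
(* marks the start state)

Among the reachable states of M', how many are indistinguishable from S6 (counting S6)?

First remove the unreachable states {S7}; 9 states remain.
P0 = {S0,S1,S2,S4,S5,S6,S8,S9} | {S3}.
Refine {S0,S1,S2,S4,S5,S6,S8,S9} on symbol 2: members go to different blocks, giving {S1,S2,S4,S6,S9} and {S0,S5,S8}.
Refine {S1,S2,S4,S6,S9} on symbol 0: members go to different blocks, giving {S2,S4,S6,S9} and {S1}.
On input 1, block {S2,S4,S6,S9} splits into {S2,S4,S6} and {S9}.
Refine {S2,S4,S6} on symbol 1: members go to different blocks, giving {S2,S6} and {S4}.
Refine {S0,S5,S8} on symbol 0: members go to different blocks, giving {S0,S5} and {S8}.
The partition is now stable with 7 blocks: {S2,S6} | {S3} | {S0,S5} | {S1} | {S9} | {S4} | {S8}.
State S6 belongs to the block {S2,S6}, which has 2 states.

2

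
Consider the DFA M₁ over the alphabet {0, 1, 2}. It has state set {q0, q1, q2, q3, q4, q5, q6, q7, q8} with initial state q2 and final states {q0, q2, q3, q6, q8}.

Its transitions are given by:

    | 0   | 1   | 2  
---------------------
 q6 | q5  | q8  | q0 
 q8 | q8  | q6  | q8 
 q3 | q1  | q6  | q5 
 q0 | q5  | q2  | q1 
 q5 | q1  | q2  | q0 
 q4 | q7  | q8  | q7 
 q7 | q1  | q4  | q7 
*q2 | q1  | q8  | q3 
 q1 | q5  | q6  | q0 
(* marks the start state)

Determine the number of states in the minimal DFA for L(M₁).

4

First remove the unreachable states {q4,q7}; 7 states remain.
Initial partition by acceptance: {q0,q2,q3,q6,q8} | {q1,q5}.
Refine {q0,q2,q3,q6,q8} on symbol 0: members go to different blocks, giving {q0,q2,q3,q6} and {q8}.
Refine {q0,q2,q3,q6} on symbol 1: members go to different blocks, giving {q0,q3} and {q2,q6}.
The partition is now stable with 4 blocks: {q0,q3} | {q1,q5} | {q8} | {q2,q6}.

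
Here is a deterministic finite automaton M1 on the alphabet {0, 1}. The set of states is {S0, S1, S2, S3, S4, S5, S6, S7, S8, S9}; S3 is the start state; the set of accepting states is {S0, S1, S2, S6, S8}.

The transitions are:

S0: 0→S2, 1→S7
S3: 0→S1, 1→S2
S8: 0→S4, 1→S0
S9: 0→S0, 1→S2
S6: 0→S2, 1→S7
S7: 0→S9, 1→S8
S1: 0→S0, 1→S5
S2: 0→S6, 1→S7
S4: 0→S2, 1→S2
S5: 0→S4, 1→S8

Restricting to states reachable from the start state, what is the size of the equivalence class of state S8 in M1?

All states are reachable from the start state.
Initial partition by acceptance: {S0,S1,S2,S6,S8} | {S3,S4,S5,S7,S9}.
Split {S0,S1,S2,S6,S8} by δ(·,0) → {S0,S1,S2,S6} and {S8}.
Refine {S3,S4,S5,S7,S9} on symbol 0: members go to different blocks, giving {S3,S4,S9} and {S5,S7}.
The partition is now stable with 4 blocks: {S0,S1,S2,S6} | {S3,S4,S9} | {S8} | {S5,S7}.
State S8 belongs to the block {S8}, which has 1 states.

1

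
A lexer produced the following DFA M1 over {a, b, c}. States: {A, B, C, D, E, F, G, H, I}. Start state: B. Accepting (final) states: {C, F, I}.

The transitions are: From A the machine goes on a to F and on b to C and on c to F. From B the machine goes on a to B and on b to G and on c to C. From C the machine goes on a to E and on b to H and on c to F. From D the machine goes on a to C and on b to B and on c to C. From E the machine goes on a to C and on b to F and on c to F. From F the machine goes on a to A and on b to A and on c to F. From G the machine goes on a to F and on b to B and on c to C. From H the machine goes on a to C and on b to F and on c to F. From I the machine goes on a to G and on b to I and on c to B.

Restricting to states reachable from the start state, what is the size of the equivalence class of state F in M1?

2

States {D,I} cannot be reached from the start state, so discard them.
Initial partition by acceptance: {C,F} | {A,B,E,G,H}.
Split {A,B,E,G,H} by δ(·,a) → {A,E,G,H} and {B}.
Refine {A,E,G,H} on symbol b: members go to different blocks, giving {A,E,H} and {G}.
No further refinement is possible. Final partition (4 blocks): {C,F} | {A,E,H} | {B} | {G}.
The equivalence class containing F is {C,F}, of size 2.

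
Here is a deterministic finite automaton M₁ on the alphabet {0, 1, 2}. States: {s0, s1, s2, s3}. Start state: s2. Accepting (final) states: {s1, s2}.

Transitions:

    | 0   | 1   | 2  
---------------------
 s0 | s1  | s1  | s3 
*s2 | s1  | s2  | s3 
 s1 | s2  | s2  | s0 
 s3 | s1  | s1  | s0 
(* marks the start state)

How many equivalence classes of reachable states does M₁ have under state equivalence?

All states are reachable from the start state.
Initial partition by acceptance: {s1,s2} | {s0,s3}.
No further refinement is possible. Final partition (2 blocks): {s1,s2} | {s0,s3}.

2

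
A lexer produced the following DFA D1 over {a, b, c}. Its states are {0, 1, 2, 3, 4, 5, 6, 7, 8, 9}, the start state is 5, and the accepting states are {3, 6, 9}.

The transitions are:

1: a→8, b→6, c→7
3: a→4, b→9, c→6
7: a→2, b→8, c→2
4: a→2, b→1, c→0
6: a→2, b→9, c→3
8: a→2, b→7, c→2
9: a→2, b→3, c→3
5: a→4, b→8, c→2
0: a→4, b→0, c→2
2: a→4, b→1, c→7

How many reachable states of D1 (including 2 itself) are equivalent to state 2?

Every state is reachable, so we keep all 10.
Initial partition by acceptance: {3,6,9} | {0,1,2,4,5,7,8}.
Split {0,1,2,4,5,7,8} by δ(·,b) → {0,2,4,5,7,8} and {1}.
On input b, block {0,2,4,5,7,8} splits into {0,5,7,8} and {2,4}.
The partition is now stable with 4 blocks: {3,6,9} | {0,5,7,8} | {1} | {2,4}.
The equivalence class containing 2 is {2,4}, of size 2.

2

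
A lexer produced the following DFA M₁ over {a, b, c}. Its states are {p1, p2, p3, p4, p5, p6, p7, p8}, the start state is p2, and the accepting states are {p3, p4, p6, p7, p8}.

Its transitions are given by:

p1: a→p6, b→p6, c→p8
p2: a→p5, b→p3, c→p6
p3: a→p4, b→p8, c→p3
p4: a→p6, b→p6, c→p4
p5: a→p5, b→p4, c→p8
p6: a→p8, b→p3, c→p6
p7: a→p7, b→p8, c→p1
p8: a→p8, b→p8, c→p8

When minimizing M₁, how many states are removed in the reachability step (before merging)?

2

No path from p2 leads to p1, p7; the other 6 states are all reachable.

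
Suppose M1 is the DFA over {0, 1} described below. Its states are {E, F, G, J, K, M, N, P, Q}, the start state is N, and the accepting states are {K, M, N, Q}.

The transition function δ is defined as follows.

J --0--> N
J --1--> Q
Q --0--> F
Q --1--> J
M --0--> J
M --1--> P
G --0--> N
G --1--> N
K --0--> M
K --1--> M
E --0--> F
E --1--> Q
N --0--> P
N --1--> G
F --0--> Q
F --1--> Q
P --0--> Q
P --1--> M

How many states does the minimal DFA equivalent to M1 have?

Reachable states from the start: {F,G,J,M,N,P,Q}. Unreachable: {E,K} — drop them.
P0 = {M,N,Q} | {F,G,J,P}.
No further refinement is possible. Final partition (2 blocks): {M,N,Q} | {F,G,J,P}.

2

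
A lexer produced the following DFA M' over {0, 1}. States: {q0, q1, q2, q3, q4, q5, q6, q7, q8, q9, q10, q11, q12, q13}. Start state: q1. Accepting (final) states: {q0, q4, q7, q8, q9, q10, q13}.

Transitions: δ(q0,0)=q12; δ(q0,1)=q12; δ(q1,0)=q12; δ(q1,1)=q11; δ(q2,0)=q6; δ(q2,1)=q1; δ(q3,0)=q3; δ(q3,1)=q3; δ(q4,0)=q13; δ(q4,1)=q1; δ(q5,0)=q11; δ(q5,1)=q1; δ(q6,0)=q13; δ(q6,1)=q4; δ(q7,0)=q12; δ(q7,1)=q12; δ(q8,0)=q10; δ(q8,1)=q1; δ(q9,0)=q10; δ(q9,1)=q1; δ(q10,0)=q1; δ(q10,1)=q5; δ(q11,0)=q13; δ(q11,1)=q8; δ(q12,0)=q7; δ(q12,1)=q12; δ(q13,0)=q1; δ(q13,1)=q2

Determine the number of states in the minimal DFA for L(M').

States {q0,q3,q9} cannot be reached from the start state, so discard them.
Initial partition by acceptance: {q4,q7,q8,q10,q13} | {q1,q2,q5,q6,q11,q12}.
On input 0, block {q4,q7,q8,q10,q13} splits into {q7,q10,q13} and {q4,q8}.
Split {q1,q2,q5,q6,q11,q12} by δ(·,0) → {q1,q2,q5} and {q6,q11,q12}.
Split {q7,q10,q13} by δ(·,0) → {q10,q13} and {q7}.
Refine {q1,q2,q5} on symbol 1: members go to different blocks, giving {q2,q5} and {q1}.
On input 0, block {q6,q11,q12} splits into {q6,q11} and {q12}.
Stable partition: {q10,q13} | {q2,q5} | {q4,q8} | {q6,q11} | {q7} | {q1} | {q12} — 7 equivalence classes.

7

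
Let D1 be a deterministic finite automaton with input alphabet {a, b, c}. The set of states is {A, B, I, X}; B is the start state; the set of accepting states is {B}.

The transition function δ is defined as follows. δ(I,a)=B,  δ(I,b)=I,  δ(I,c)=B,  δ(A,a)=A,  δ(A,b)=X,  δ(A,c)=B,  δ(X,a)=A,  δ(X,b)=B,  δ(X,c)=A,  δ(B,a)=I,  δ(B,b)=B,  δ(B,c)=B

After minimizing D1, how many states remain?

Reachable states from the start: {B,I}. Unreachable: {A,X} — drop them.
P0 = {B} | {I}.
The partition is now stable with 2 blocks: {B} | {I}.

2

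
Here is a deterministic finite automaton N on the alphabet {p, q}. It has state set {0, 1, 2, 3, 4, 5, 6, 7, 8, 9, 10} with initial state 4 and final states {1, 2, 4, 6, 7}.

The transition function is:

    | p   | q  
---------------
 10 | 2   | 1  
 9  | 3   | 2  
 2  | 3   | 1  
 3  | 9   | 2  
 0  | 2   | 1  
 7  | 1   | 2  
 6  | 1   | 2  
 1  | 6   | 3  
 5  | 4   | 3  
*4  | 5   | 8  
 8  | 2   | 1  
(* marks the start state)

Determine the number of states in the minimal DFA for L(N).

States {0,7,10} cannot be reached from the start state, so discard them.
Initial partition by acceptance: {1,2,4,6} | {3,5,8,9}.
Refine {1,2,4,6} on symbol p: members go to different blocks, giving {1,6} and {2,4}.
Refine {1,6} on symbol q: members go to different blocks, giving {1} and {6}.
On input p, block {3,5,8,9} splits into {3,9} and {5,8}.
Split {2,4} by δ(·,p) → {2} and {4}.
Split {5,8} by δ(·,p) → {5} and {8}.
No further refinement is possible. Final partition (7 blocks): {1} | {3,9} | {2} | {6} | {5} | {4} | {8}.

7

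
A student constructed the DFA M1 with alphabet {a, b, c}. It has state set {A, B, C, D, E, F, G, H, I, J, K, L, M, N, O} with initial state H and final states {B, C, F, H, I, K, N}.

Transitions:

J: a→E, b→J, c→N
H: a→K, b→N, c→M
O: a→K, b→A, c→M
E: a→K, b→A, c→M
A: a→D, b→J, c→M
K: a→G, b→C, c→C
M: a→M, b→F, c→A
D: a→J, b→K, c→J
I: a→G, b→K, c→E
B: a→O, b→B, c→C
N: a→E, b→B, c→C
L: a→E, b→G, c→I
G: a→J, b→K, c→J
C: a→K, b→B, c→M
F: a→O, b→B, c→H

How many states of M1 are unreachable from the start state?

No path from H leads to I, L; the other 13 states are all reachable.

2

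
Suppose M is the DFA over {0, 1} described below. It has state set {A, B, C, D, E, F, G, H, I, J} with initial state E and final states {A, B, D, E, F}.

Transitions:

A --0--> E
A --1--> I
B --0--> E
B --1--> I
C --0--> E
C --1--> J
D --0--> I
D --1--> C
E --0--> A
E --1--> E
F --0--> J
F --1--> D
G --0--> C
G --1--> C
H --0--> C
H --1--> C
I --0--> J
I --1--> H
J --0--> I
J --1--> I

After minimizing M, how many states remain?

6

First remove the unreachable states {B,D,F,G}; 6 states remain.
P0 = {A,E} | {C,H,I,J}.
Refine {A,E} on symbol 1: members go to different blocks, giving {A} and {E}.
Split {C,H,I,J} by δ(·,0) → {H,I,J} and {C}.
On input 0, block {H,I,J} splits into {I,J} and {H}.
Split {I,J} by δ(·,1) → {I} and {J}.
Stable partition: {A} | {I} | {E} | {C} | {H} | {J} — 6 equivalence classes.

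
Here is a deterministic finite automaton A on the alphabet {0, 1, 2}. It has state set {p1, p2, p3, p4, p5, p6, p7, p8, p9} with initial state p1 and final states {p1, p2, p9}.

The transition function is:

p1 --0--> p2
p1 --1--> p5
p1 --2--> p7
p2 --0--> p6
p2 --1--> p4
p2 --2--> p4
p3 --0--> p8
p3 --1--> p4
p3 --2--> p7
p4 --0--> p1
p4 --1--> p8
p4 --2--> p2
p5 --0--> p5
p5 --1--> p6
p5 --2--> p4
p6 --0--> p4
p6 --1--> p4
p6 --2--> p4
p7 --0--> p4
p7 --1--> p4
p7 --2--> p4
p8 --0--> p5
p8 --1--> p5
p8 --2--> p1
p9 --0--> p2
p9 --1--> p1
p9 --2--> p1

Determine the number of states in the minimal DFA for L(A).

States {p3,p9} cannot be reached from the start state, so discard them.
Initial partition by acceptance: {p1,p2} | {p4,p5,p6,p7,p8}.
Refine {p1,p2} on symbol 0: members go to different blocks, giving {p1} and {p2}.
On input 0, block {p4,p5,p6,p7,p8} splits into {p5,p6,p7,p8} and {p4}.
Split {p5,p6,p7,p8} by δ(·,0) → {p5,p8} and {p6,p7}.
On input 1, block {p5,p8} splits into {p5} and {p8}.
The partition is now stable with 6 blocks: {p1} | {p5} | {p2} | {p4} | {p6,p7} | {p8}.

6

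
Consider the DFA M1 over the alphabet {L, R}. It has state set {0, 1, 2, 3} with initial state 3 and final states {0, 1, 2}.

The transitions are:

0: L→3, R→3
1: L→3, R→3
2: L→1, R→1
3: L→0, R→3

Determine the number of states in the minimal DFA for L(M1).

2

First remove the unreachable states {1,2}; 2 states remain.
Initial partition by acceptance: {0} | {3}.
Stable partition: {0} | {3} — 2 equivalence classes.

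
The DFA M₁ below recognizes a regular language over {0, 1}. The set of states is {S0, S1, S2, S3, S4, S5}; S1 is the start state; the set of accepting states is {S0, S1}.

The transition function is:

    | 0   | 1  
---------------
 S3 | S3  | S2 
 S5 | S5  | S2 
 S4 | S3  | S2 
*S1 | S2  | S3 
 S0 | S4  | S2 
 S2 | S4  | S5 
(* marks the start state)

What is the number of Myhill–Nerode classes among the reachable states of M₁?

2

States {S0} cannot be reached from the start state, so discard them.
P0 = {S1} | {S2,S3,S4,S5}.
Stable partition: {S1} | {S2,S3,S4,S5} — 2 equivalence classes.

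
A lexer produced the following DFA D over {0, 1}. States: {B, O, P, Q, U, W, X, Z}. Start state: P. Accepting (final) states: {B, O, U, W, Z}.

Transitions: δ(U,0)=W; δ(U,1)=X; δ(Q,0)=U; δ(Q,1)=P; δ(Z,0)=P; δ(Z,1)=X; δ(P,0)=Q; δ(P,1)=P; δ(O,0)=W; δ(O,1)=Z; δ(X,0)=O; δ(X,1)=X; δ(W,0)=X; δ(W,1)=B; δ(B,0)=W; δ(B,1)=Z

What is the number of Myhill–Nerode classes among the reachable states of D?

7

Initial partition by acceptance: {B,O,U,W,Z} | {P,Q,X}.
Refine {B,O,U,W,Z} on symbol 0: members go to different blocks, giving {B,O,U} and {W,Z}.
Refine {B,O,U} on symbol 1: members go to different blocks, giving {B,O} and {U}.
On input 0, block {P,Q,X} splits into {P} and {Q} and {X}.
Refine {W,Z} on symbol 0: members go to different blocks, giving {W} and {Z}.
Stable partition: {B,O} | {P} | {W} | {U} | {Q} | {X} | {Z} — 7 equivalence classes.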